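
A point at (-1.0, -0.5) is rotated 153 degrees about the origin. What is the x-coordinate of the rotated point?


x' = x*cos(theta) - y*sin(theta)
cos(153 deg) = -0.891, sin(153 deg) = 0.454
x' = -1.0 * -0.891 - -0.5 * 0.454
= 0.891 - -0.227
= 1.118


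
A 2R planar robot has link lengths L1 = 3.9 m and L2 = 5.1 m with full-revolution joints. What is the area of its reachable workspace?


r_max = L1 + L2 = 9.0 m
r_min = |L1 - L2| = 1.2 m
Area = pi*(r_max^2 - r_min^2)
= pi*(81.0 - 1.44)
= pi * 79.56
= 249.9451 m^2


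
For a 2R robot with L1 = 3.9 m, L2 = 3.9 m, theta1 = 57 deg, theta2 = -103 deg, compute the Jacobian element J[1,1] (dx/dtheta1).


J[1,1] = -L1*sin(t1) - L2*sin(t1+t2)
= -3.9*sin(57) - 3.9*sin(-46)
= -0.4654


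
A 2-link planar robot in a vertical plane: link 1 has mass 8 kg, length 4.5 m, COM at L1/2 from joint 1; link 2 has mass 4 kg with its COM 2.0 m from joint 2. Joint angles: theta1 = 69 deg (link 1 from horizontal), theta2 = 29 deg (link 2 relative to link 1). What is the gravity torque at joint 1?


Horizontal distance from joint 1 to link-1 COM:
  x_c1 = (L1/2)*cos(t1) = 2.25 * 0.3584 = 0.8063 m
Horizontal distance from joint 1 to link-2 COM:
  x_c2 = L1*cos(t1) + Lc2*cos(t1+t2)
       = 4.5*0.3584 + 2.0*-0.1392 = 1.3343 m
tau1 = m1*g*x_c1 + m2*g*x_c2
     = 8*9.81*0.8063 + 4*9.81*1.3343
     = 63.2806 + 52.3583
     = 115.6389 Nm


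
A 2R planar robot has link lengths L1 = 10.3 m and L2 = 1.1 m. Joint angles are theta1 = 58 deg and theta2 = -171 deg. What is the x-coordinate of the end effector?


Convert angles to radians: theta1 = 1.0123, theta2 = -2.9845
x = L1*cos(theta1) + L2*cos(theta1+theta2)
x = 5.4582 + -0.4298
x = 5.0284


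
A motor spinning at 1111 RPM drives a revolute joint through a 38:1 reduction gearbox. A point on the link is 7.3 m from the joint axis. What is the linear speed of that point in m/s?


omega_motor = 1111 * 2*pi/60 = 116.3436 rad/s
omega_joint = omega_motor / 38 = 3.0617 rad/s
v = omega_joint * r = 3.0617 * 7.3
= 22.3502 m/s


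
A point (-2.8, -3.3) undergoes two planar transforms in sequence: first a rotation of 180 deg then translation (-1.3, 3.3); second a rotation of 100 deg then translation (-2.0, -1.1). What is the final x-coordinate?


After transform 1:
x1 = cos(180)*-2.8 - sin(180)*-3.3 + -1.3 = 1.5
y1 = sin(180)*-2.8 + cos(180)*-3.3 + 3.3 = 6.6
After transform 2:
x2 = cos(100)*1.5 - sin(100)*6.6 + -2.0
= -8.7602


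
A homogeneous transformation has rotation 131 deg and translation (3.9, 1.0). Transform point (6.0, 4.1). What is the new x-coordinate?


x' = cos(theta)*px - sin(theta)*py + tx
= -0.6561*6.0 - 0.7547*4.1 + 3.9
= -3.1307


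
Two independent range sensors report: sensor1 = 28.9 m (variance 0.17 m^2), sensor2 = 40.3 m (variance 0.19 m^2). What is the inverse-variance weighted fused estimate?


w1 = (1/var1) / (1/var1 + 1/var2)
   = 5.8824 / (5.8824 + 5.2632) = 0.5278
w2 = 1 - w1 = 0.4722
fused = w1*s1 + w2*s2 = 15.2528 + 19.0306
= 34.2833 m


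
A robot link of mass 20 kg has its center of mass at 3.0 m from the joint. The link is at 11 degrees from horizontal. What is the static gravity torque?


tau = m*g*L*cos(angle)
= 20 * 9.81 * 3.0 * cos(11 deg)
= 20 * 9.81 * 3.0 * 0.9816
= 577.7858 Nm


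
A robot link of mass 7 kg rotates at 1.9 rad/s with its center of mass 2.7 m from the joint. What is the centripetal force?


F = m * omega^2 * r
= 7 * 1.9^2 * 2.7
= 7 * 3.61 * 2.7
= 68.229 N


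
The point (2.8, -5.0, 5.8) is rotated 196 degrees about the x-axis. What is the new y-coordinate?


Rotation about x-axis: y' = y*cos(theta) - z*sin(theta)
= -5.0 * -0.9613 - 5.8 * -0.2756
= 6.405


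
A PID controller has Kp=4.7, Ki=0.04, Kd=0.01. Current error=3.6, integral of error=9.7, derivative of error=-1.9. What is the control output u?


u = Kp*e + Ki*int(e) + Kd*de/dt
= 4.7*3.6 + 0.04*9.7 + 0.01*(-1.9)
= 16.92 + 0.388 + -0.019
= 17.289


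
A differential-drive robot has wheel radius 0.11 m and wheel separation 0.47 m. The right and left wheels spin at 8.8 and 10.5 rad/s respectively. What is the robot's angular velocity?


vR = r*wR = 0.11*8.8 = 0.968 m/s
vL = r*wL = 0.11*10.5 = 1.155 m/s
v = (vR+vL)/2 = 1.0615 m/s
omega = (vR-vL)/L = -0.3979 rad/s
angular velocity = -0.3979 rad/s


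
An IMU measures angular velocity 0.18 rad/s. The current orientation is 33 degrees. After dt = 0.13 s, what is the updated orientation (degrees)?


delta_theta = w * dt = 0.18 * 0.13 = 0.0234 rad
= 1.3407 deg
theta_new = 33 + 1.3407 = 34.3407 deg


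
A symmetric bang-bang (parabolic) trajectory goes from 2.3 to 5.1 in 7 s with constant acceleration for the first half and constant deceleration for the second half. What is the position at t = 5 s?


Symmetric rest-to-rest: each phase covers (pf-p0)/2 in time T/2. 0.5*a*(T/2)^2 = (pf-p0)/2 => a = 4*(pf-p0)/T^2
a = 4*(5.1-2.3)/7^2 = 0.2286
t = 5 is in the deceleration phase (t > T/2).
p = pf - 0.5*a*(T-t)^2 = 5.1 - 0.5*0.2286*2^2
= 4.6429


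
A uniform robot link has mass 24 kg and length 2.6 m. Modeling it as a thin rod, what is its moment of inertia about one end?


I = (1/3) * m * L^2
= (1/3) * 24 * 2.6^2
= 0.333333 * 24 * 6.76
= 54.08 kg*m^2


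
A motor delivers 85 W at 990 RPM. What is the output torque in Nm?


omega = 990 * 2*pi/60 = 103.6726 rad/s
tau = P / omega = 85 / 103.6726
= 0.8199 Nm


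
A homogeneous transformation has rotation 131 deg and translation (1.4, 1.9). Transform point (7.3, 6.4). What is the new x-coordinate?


x' = cos(theta)*px - sin(theta)*py + tx
= -0.6561*7.3 - 0.7547*6.4 + 1.4
= -8.2194


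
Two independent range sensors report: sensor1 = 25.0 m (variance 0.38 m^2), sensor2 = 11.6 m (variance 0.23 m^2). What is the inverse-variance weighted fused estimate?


w1 = (1/var1) / (1/var1 + 1/var2)
   = 2.6316 / (2.6316 + 4.3478) = 0.377
w2 = 1 - w1 = 0.623
fused = w1*s1 + w2*s2 = 9.4262 + 7.2262
= 16.6525 m


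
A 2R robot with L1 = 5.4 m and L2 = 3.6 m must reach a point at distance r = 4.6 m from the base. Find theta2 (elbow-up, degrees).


cos(theta2) = (r^2 - L1^2 - L2^2) / (2*L1*L2)
cos(theta2) = (21.16 - 29.16 - 12.96) / 38.88
cos(theta2) = -0.539095
theta2 = 122.622 degrees


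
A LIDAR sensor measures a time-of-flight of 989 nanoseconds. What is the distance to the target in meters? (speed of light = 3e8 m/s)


tof = 989 ns = 9.89e-07 s
dist = c * tof / 2
= 3e8 * 9.89e-07 / 2
= 148.35 m


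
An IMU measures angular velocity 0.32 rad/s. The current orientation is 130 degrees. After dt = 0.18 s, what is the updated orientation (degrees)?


delta_theta = w * dt = 0.32 * 0.18 = 0.0576 rad
= 3.3002 deg
theta_new = 130 + 3.3002 = 133.3002 deg


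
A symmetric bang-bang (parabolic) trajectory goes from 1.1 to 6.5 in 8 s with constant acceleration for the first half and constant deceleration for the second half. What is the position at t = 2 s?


Symmetric rest-to-rest: each phase covers (pf-p0)/2 in time T/2. 0.5*a*(T/2)^2 = (pf-p0)/2 => a = 4*(pf-p0)/T^2
a = 4*(6.5-1.1)/8^2 = 0.3375
t = 2 is in the acceleration phase (t <= T/2).
p = p0 + 0.5*a*t^2 = 1.1 + 0.5*0.3375*2^2
= 1.775


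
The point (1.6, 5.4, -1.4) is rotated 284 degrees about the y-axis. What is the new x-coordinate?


Rotation about y-axis: x' = x*cos(theta) + z*sin(theta)
= 1.6 * 0.2419 + -1.4 * -0.9703
= 1.7455


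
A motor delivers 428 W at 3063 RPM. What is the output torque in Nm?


omega = 3063 * 2*pi/60 = 320.7566 rad/s
tau = P / omega = 428 / 320.7566
= 1.3343 Nm


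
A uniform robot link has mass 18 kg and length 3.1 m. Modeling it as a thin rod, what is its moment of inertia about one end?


I = (1/3) * m * L^2
= (1/3) * 18 * 3.1^2
= 0.333333 * 18 * 9.61
= 57.66 kg*m^2


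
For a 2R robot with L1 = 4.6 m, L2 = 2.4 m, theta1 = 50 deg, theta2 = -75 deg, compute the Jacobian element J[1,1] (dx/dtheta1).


J[1,1] = -L1*sin(t1) - L2*sin(t1+t2)
= -4.6*sin(50) - 2.4*sin(-25)
= -2.5095


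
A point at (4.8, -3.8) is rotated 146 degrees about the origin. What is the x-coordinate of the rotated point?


x' = x*cos(theta) - y*sin(theta)
cos(146 deg) = -0.829, sin(146 deg) = 0.5592
x' = 4.8 * -0.829 - -3.8 * 0.5592
= -3.9794 - -2.1249
= -1.8544


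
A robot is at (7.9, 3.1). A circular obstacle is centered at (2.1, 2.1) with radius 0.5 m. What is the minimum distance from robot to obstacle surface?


center_dist = sqrt((7.9-2.1)^2 + (3.1-2.1)^2)
= sqrt(33.64 + 1.0)
= 5.8856
min_dist = center_dist - radius = 5.8856 - 0.5 = 5.3856 m


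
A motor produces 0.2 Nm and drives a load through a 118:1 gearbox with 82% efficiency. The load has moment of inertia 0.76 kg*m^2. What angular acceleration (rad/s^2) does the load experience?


tau_out = tau_motor * N * eta
= 0.2 * 118 * 0.82 = 19.352 Nm
alpha = tau_out / I = 19.352 / 0.76
= 25.4632 rad/s^2


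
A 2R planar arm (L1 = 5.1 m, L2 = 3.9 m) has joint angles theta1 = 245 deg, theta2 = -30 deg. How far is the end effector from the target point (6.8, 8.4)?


End effector via forward kinematics:
x = L1*cos(t1) + L2*cos(t1+t2) = -5.35
y = L1*sin(t1) + L2*sin(t1+t2) = -6.8591
Distance to target:
d = sqrt((6.8 - -5.35)^2 + (8.4 - -6.8591)^2)
= sqrt(147.6236 + 232.8407)
= 19.5055 m


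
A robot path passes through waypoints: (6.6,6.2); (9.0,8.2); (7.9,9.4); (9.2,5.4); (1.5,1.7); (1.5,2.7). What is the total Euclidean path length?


Segment lengths:
  seg1 = sqrt((2.4)^2 + (2.0)^2) = 3.1241
  seg2 = sqrt((-1.1)^2 + (1.2)^2) = 1.6279
  seg3 = sqrt((1.3)^2 + (-4.0)^2) = 4.2059
  seg4 = sqrt((-7.7)^2 + (-3.7)^2) = 8.5428
  seg5 = sqrt((0.0)^2 + (1.0)^2) = 1.0
Total = 18.5008


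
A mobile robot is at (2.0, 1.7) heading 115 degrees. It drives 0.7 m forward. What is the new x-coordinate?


x_new = x0 + d*cos(theta)
= 2.0 + 0.7*cos(115)
= 2.0 + -0.2958
= 1.7042


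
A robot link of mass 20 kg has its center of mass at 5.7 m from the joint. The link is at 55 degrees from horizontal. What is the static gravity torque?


tau = m*g*L*cos(angle)
= 20 * 9.81 * 5.7 * cos(55 deg)
= 20 * 9.81 * 5.7 * 0.5736
= 641.4535 Nm


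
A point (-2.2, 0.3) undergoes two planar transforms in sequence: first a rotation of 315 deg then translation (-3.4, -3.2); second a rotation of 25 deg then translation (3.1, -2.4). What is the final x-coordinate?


After transform 1:
x1 = cos(315)*-2.2 - sin(315)*0.3 + -3.4 = -4.7435
y1 = sin(315)*-2.2 + cos(315)*0.3 + -3.2 = -1.4322
After transform 2:
x2 = cos(25)*-4.7435 - sin(25)*-1.4322 + 3.1
= -0.5938


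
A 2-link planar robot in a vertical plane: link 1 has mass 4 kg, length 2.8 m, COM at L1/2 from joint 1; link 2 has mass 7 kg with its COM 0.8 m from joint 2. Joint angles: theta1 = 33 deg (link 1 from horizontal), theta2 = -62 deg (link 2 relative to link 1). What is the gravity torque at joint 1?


Horizontal distance from joint 1 to link-1 COM:
  x_c1 = (L1/2)*cos(t1) = 1.4 * 0.8387 = 1.1741 m
Horizontal distance from joint 1 to link-2 COM:
  x_c2 = L1*cos(t1) + Lc2*cos(t1+t2)
       = 2.8*0.8387 + 0.8*0.8746 = 3.048 m
tau1 = m1*g*x_c1 + m2*g*x_c2
     = 4*9.81*1.1741 + 7*9.81*3.048
     = 46.0732 + 209.3043
     = 255.3775 Nm


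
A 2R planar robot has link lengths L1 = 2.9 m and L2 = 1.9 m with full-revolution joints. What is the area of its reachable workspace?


r_max = L1 + L2 = 4.8 m
r_min = |L1 - L2| = 1.0 m
Area = pi*(r_max^2 - r_min^2)
= pi*(23.04 - 1.0)
= pi * 22.04
= 69.2407 m^2


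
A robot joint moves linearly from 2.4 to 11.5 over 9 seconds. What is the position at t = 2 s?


s = t/T = 2/9 = 0.2222
p(t) = p0 + (pf-p0)*s
= 2.4 + (11.5 - 2.4) * 0.2222
= 4.4222


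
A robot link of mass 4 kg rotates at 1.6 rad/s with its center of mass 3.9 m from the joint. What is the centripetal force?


F = m * omega^2 * r
= 4 * 1.6^2 * 3.9
= 4 * 2.56 * 3.9
= 39.936 N


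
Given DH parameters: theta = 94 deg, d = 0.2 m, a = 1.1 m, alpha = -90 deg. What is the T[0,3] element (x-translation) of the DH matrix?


T[0,3] = a * cos(theta)
= 1.1 * cos(94 deg)
= 1.1 * -0.0698
= -0.0767


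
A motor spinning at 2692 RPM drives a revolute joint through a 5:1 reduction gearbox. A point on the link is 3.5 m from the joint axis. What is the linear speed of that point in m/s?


omega_motor = 2692 * 2*pi/60 = 281.9056 rad/s
omega_joint = omega_motor / 5 = 56.3811 rad/s
v = omega_joint * r = 56.3811 * 3.5
= 197.3339 m/s


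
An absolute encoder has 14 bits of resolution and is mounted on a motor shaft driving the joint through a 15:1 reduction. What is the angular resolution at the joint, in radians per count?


counts = 2^14 = 16384
effective counts at joint = 16384 * 15 = 245760
resolution = 2*pi / 245760
= 2.5566e-05 rad/count


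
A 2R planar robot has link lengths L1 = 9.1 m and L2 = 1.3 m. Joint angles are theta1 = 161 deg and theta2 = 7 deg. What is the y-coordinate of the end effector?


Convert angles to radians: theta1 = 2.81, theta2 = 0.1222
y = L1*sin(theta1) + L2*sin(theta1+theta2)
y = 2.9627 + 0.2703
y = 3.233


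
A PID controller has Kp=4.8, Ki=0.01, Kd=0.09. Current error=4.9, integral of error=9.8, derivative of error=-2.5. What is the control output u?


u = Kp*e + Ki*int(e) + Kd*de/dt
= 4.8*4.9 + 0.01*9.8 + 0.09*(-2.5)
= 23.52 + 0.098 + -0.225
= 23.393


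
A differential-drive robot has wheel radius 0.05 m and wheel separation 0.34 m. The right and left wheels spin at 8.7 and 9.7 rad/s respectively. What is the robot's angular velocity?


vR = r*wR = 0.05*8.7 = 0.435 m/s
vL = r*wL = 0.05*9.7 = 0.485 m/s
v = (vR+vL)/2 = 0.46 m/s
omega = (vR-vL)/L = -0.1471 rad/s
angular velocity = -0.1471 rad/s


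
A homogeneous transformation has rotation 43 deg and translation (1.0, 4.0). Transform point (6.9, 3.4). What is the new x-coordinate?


x' = cos(theta)*px - sin(theta)*py + tx
= 0.7314*6.9 - 0.682*3.4 + 1.0
= 3.7275


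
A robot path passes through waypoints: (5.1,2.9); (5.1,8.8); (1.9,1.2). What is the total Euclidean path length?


Segment lengths:
  seg1 = sqrt((0.0)^2 + (5.9)^2) = 5.9
  seg2 = sqrt((-3.2)^2 + (-7.6)^2) = 8.2462
Total = 14.1462


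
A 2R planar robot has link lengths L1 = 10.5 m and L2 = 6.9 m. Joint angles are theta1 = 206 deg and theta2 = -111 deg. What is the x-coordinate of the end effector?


Convert angles to radians: theta1 = 3.5954, theta2 = -1.9373
x = L1*cos(theta1) + L2*cos(theta1+theta2)
x = -9.4373 + -0.6014
x = -10.0387


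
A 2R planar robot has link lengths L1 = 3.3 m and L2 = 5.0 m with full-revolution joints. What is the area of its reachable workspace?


r_max = L1 + L2 = 8.3 m
r_min = |L1 - L2| = 1.7 m
Area = pi*(r_max^2 - r_min^2)
= pi*(68.89 - 2.89)
= pi * 66.0
= 207.3451 m^2


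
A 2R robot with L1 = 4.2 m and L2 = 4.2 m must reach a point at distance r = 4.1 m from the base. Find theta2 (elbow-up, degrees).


cos(theta2) = (r^2 - L1^2 - L2^2) / (2*L1*L2)
cos(theta2) = (16.81 - 17.64 - 17.64) / 35.28
cos(theta2) = -0.523526
theta2 = 121.5691 degrees


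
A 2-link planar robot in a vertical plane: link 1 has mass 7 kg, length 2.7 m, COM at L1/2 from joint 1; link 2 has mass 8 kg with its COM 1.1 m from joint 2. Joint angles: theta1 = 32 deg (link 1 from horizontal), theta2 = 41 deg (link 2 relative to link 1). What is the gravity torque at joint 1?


Horizontal distance from joint 1 to link-1 COM:
  x_c1 = (L1/2)*cos(t1) = 1.35 * 0.848 = 1.1449 m
Horizontal distance from joint 1 to link-2 COM:
  x_c2 = L1*cos(t1) + Lc2*cos(t1+t2)
       = 2.7*0.848 + 1.1*0.2924 = 2.6113 m
tau1 = m1*g*x_c1 + m2*g*x_c2
     = 7*9.81*1.1449 + 8*9.81*2.6113
     = 78.6179 + 204.9379
     = 283.5557 Nm


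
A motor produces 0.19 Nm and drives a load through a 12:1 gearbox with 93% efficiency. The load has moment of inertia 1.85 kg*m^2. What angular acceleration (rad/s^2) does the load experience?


tau_out = tau_motor * N * eta
= 0.19 * 12 * 0.93 = 2.1204 Nm
alpha = tau_out / I = 2.1204 / 1.85
= 1.1462 rad/s^2


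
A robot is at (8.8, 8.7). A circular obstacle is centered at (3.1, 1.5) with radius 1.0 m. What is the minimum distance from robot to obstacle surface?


center_dist = sqrt((8.8-3.1)^2 + (8.7-1.5)^2)
= sqrt(32.49 + 51.84)
= 9.1831
min_dist = center_dist - radius = 9.1831 - 1.0 = 8.1831 m


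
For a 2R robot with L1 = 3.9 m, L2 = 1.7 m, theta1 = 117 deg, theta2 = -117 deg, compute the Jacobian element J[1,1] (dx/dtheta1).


J[1,1] = -L1*sin(t1) - L2*sin(t1+t2)
= -3.9*sin(117) - 1.7*sin(0)
= -3.4749


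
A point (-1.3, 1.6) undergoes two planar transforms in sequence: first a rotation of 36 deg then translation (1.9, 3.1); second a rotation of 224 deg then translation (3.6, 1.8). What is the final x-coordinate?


After transform 1:
x1 = cos(36)*-1.3 - sin(36)*1.6 + 1.9 = -0.0922
y1 = sin(36)*-1.3 + cos(36)*1.6 + 3.1 = 3.6303
After transform 2:
x2 = cos(224)*-0.0922 - sin(224)*3.6303 + 3.6
= 6.1881


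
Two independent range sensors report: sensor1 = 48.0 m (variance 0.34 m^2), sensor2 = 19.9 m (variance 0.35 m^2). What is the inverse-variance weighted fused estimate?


w1 = (1/var1) / (1/var1 + 1/var2)
   = 2.9412 / (2.9412 + 2.8571) = 0.5072
w2 = 1 - w1 = 0.4928
fused = w1*s1 + w2*s2 = 24.3478 + 9.8058
= 34.1536 m


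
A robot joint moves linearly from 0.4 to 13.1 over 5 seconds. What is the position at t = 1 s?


s = t/T = 1/5 = 0.2
p(t) = p0 + (pf-p0)*s
= 0.4 + (13.1 - 0.4) * 0.2
= 2.94


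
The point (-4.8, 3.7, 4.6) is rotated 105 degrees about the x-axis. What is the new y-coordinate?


Rotation about x-axis: y' = y*cos(theta) - z*sin(theta)
= 3.7 * -0.2588 - 4.6 * 0.9659
= -5.4009


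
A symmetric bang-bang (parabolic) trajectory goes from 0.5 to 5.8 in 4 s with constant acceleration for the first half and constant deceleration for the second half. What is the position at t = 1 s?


Symmetric rest-to-rest: each phase covers (pf-p0)/2 in time T/2. 0.5*a*(T/2)^2 = (pf-p0)/2 => a = 4*(pf-p0)/T^2
a = 4*(5.8-0.5)/4^2 = 1.325
t = 1 is in the acceleration phase (t <= T/2).
p = p0 + 0.5*a*t^2 = 0.5 + 0.5*1.325*1^2
= 1.1625


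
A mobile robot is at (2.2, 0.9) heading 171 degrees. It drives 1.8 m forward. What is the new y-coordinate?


y_new = y0 + d*sin(theta)
= 0.9 + 1.8*sin(171)
= 0.9 + 0.2816
= 1.1816


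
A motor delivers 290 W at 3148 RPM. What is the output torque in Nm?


omega = 3148 * 2*pi/60 = 329.6578 rad/s
tau = P / omega = 290 / 329.6578
= 0.8797 Nm


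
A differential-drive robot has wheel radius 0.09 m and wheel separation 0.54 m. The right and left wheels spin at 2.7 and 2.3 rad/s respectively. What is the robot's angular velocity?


vR = r*wR = 0.09*2.7 = 0.243 m/s
vL = r*wL = 0.09*2.3 = 0.207 m/s
v = (vR+vL)/2 = 0.225 m/s
omega = (vR-vL)/L = 0.0667 rad/s
angular velocity = 0.0667 rad/s


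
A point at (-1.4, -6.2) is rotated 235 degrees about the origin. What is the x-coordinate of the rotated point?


x' = x*cos(theta) - y*sin(theta)
cos(235 deg) = -0.5736, sin(235 deg) = -0.8192
x' = -1.4 * -0.5736 - -6.2 * -0.8192
= 0.803 - 5.0787
= -4.2757


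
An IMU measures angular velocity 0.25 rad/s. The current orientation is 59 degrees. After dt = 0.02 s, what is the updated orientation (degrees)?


delta_theta = w * dt = 0.25 * 0.02 = 0.005 rad
= 0.2865 deg
theta_new = 59 + 0.2865 = 59.2865 deg


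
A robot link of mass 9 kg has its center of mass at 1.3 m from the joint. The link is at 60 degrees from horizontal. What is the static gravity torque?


tau = m*g*L*cos(angle)
= 9 * 9.81 * 1.3 * cos(60 deg)
= 9 * 9.81 * 1.3 * 0.5
= 57.3885 Nm


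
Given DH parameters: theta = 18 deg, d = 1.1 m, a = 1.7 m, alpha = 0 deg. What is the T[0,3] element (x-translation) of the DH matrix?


T[0,3] = a * cos(theta)
= 1.7 * cos(18 deg)
= 1.7 * 0.9511
= 1.6168


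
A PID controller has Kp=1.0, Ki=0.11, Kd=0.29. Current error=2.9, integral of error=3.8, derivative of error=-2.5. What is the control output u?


u = Kp*e + Ki*int(e) + Kd*de/dt
= 1.0*2.9 + 0.11*3.8 + 0.29*(-2.5)
= 2.9 + 0.418 + -0.725
= 2.593


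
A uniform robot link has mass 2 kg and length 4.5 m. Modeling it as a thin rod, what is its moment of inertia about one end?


I = (1/3) * m * L^2
= (1/3) * 2 * 4.5^2
= 0.333333 * 2 * 20.25
= 13.5 kg*m^2


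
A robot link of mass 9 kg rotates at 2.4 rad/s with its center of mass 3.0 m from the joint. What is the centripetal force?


F = m * omega^2 * r
= 9 * 2.4^2 * 3.0
= 9 * 5.76 * 3.0
= 155.52 N


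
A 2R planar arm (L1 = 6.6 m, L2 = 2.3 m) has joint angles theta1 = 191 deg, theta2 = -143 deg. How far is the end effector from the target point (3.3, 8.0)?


End effector via forward kinematics:
x = L1*cos(t1) + L2*cos(t1+t2) = -4.9397
y = L1*sin(t1) + L2*sin(t1+t2) = 0.4499
Distance to target:
d = sqrt((3.3 - -4.9397)^2 + (8.0 - 0.4499)^2)
= sqrt(67.8933 + 57.0041)
= 11.1758 m


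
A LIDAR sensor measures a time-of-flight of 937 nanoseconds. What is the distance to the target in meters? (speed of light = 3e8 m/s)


tof = 937 ns = 9.37e-07 s
dist = c * tof / 2
= 3e8 * 9.37e-07 / 2
= 140.55 m


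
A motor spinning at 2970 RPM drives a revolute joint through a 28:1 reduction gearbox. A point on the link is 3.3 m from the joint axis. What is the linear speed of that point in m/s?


omega_motor = 2970 * 2*pi/60 = 311.0177 rad/s
omega_joint = omega_motor / 28 = 11.1078 rad/s
v = omega_joint * r = 11.1078 * 3.3
= 36.6557 m/s


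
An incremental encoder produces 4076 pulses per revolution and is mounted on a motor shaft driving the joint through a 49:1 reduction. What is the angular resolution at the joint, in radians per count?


counts per rev = 4076
effective counts at joint = 4076 * 49 = 199724
resolution = 2*pi / 199724
= 3.1459e-05 rad/count


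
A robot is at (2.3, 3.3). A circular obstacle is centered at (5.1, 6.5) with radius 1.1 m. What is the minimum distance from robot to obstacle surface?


center_dist = sqrt((2.3-5.1)^2 + (3.3-6.5)^2)
= sqrt(7.84 + 10.24)
= 4.2521
min_dist = center_dist - radius = 4.2521 - 1.1 = 3.1521 m


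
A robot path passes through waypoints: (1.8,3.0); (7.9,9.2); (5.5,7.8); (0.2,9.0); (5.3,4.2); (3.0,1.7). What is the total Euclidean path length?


Segment lengths:
  seg1 = sqrt((6.1)^2 + (6.2)^2) = 8.6977
  seg2 = sqrt((-2.4)^2 + (-1.4)^2) = 2.7785
  seg3 = sqrt((-5.3)^2 + (1.2)^2) = 5.4342
  seg4 = sqrt((5.1)^2 + (-4.8)^2) = 7.0036
  seg5 = sqrt((-2.3)^2 + (-2.5)^2) = 3.3971
Total = 27.311


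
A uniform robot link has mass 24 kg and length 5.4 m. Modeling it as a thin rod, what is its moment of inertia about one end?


I = (1/3) * m * L^2
= (1/3) * 24 * 5.4^2
= 0.333333 * 24 * 29.16
= 233.28 kg*m^2


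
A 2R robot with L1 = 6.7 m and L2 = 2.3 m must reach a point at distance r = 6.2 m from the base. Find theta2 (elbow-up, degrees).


cos(theta2) = (r^2 - L1^2 - L2^2) / (2*L1*L2)
cos(theta2) = (38.44 - 44.89 - 5.29) / 30.82
cos(theta2) = -0.380921
theta2 = 112.3908 degrees


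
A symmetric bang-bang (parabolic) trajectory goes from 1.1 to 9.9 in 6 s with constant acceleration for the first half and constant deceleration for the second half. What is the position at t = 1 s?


Symmetric rest-to-rest: each phase covers (pf-p0)/2 in time T/2. 0.5*a*(T/2)^2 = (pf-p0)/2 => a = 4*(pf-p0)/T^2
a = 4*(9.9-1.1)/6^2 = 0.9778
t = 1 is in the acceleration phase (t <= T/2).
p = p0 + 0.5*a*t^2 = 1.1 + 0.5*0.9778*1^2
= 1.5889


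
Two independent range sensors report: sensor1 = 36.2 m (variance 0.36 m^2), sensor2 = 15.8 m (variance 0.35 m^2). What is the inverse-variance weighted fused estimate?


w1 = (1/var1) / (1/var1 + 1/var2)
   = 2.7778 / (2.7778 + 2.8571) = 0.493
w2 = 1 - w1 = 0.507
fused = w1*s1 + w2*s2 = 17.8451 + 8.0113
= 25.8563 m


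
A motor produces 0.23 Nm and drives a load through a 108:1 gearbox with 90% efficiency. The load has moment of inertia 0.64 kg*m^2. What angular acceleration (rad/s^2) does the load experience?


tau_out = tau_motor * N * eta
= 0.23 * 108 * 0.9 = 22.356 Nm
alpha = tau_out / I = 22.356 / 0.64
= 34.9312 rad/s^2


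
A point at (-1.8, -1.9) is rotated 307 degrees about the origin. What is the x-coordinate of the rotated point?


x' = x*cos(theta) - y*sin(theta)
cos(307 deg) = 0.6018, sin(307 deg) = -0.7986
x' = -1.8 * 0.6018 - -1.9 * -0.7986
= -1.0833 - 1.5174
= -2.6007


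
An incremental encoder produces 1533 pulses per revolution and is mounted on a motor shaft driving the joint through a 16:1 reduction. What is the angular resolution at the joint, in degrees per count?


counts per rev = 1533
effective counts at joint = 1533 * 16 = 24528
resolution = 360 / 24528
= 0.0147 deg/count


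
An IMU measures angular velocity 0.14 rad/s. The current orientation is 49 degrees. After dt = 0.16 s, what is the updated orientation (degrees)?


delta_theta = w * dt = 0.14 * 0.16 = 0.0224 rad
= 1.2834 deg
theta_new = 49 + 1.2834 = 50.2834 deg


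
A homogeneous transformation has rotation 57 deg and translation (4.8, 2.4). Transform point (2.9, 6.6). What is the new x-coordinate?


x' = cos(theta)*px - sin(theta)*py + tx
= 0.5446*2.9 - 0.8387*6.6 + 4.8
= 0.8442


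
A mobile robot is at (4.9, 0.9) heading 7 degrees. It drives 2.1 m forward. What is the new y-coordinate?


y_new = y0 + d*sin(theta)
= 0.9 + 2.1*sin(7)
= 0.9 + 0.2559
= 1.1559


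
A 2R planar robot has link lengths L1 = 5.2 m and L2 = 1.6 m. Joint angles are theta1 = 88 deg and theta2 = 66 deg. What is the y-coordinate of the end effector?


Convert angles to radians: theta1 = 1.5359, theta2 = 1.1519
y = L1*sin(theta1) + L2*sin(theta1+theta2)
y = 5.1968 + 0.7014
y = 5.8982


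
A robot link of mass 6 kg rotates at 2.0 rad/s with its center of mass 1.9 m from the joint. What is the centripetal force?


F = m * omega^2 * r
= 6 * 2.0^2 * 1.9
= 6 * 4.0 * 1.9
= 45.6 N


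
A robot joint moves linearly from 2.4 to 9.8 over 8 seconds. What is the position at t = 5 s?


s = t/T = 5/8 = 0.625
p(t) = p0 + (pf-p0)*s
= 2.4 + (9.8 - 2.4) * 0.625
= 7.025


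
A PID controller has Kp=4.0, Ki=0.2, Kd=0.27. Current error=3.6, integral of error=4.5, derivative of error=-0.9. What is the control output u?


u = Kp*e + Ki*int(e) + Kd*de/dt
= 4.0*3.6 + 0.2*4.5 + 0.27*(-0.9)
= 14.4 + 0.9 + -0.243
= 15.057


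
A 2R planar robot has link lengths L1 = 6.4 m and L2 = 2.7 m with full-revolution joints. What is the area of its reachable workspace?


r_max = L1 + L2 = 9.1 m
r_min = |L1 - L2| = 3.7 m
Area = pi*(r_max^2 - r_min^2)
= pi*(82.81 - 13.69)
= pi * 69.12
= 217.1469 m^2


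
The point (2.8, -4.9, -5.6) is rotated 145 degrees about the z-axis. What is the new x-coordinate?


Rotation about z-axis: x' = x*cos(theta) - y*sin(theta)
= 2.8 * -0.8192 - -4.9 * 0.5736
= 0.5169


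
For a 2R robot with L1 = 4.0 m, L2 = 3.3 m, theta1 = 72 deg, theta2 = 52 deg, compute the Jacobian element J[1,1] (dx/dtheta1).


J[1,1] = -L1*sin(t1) - L2*sin(t1+t2)
= -4.0*sin(72) - 3.3*sin(124)
= -6.5401


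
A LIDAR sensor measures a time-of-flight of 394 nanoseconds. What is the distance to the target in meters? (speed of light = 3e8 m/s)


tof = 394 ns = 3.94e-07 s
dist = c * tof / 2
= 3e8 * 3.94e-07 / 2
= 59.1 m


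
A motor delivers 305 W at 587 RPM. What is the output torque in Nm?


omega = 587 * 2*pi/60 = 61.4705 rad/s
tau = P / omega = 305 / 61.4705
= 4.9617 Nm


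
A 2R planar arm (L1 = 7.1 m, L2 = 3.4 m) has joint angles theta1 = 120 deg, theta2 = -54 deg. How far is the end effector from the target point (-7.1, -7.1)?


End effector via forward kinematics:
x = L1*cos(t1) + L2*cos(t1+t2) = -2.1671
y = L1*sin(t1) + L2*sin(t1+t2) = 9.2548
Distance to target:
d = sqrt((-7.1 - -2.1671)^2 + (-7.1 - 9.2548)^2)
= sqrt(24.3335 + 267.4806)
= 17.0826 m


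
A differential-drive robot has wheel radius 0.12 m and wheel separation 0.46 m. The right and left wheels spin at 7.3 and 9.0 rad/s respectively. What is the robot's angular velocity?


vR = r*wR = 0.12*7.3 = 0.876 m/s
vL = r*wL = 0.12*9.0 = 1.08 m/s
v = (vR+vL)/2 = 0.978 m/s
omega = (vR-vL)/L = -0.4435 rad/s
angular velocity = -0.4435 rad/s


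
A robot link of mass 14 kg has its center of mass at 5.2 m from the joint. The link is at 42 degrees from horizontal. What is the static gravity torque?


tau = m*g*L*cos(angle)
= 14 * 9.81 * 5.2 * cos(42 deg)
= 14 * 9.81 * 5.2 * 0.7431
= 530.7303 Nm


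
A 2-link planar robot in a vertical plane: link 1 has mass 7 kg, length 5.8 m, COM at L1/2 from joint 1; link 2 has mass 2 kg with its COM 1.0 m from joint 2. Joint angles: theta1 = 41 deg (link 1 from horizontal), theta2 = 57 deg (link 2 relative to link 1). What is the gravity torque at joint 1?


Horizontal distance from joint 1 to link-1 COM:
  x_c1 = (L1/2)*cos(t1) = 2.9 * 0.7547 = 2.1887 m
Horizontal distance from joint 1 to link-2 COM:
  x_c2 = L1*cos(t1) + Lc2*cos(t1+t2)
       = 5.8*0.7547 + 1.0*-0.1392 = 4.2381 m
tau1 = m1*g*x_c1 + m2*g*x_c2
     = 7*9.81*2.1887 + 2*9.81*4.2381
     = 150.2951 + 83.1524
     = 233.4475 Nm


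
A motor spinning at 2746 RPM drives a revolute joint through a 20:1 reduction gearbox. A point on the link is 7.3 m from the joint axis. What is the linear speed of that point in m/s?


omega_motor = 2746 * 2*pi/60 = 287.5604 rad/s
omega_joint = omega_motor / 20 = 14.378 rad/s
v = omega_joint * r = 14.378 * 7.3
= 104.9596 m/s


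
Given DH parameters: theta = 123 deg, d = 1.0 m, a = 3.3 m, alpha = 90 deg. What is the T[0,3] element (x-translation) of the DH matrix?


T[0,3] = a * cos(theta)
= 3.3 * cos(123 deg)
= 3.3 * -0.5446
= -1.7973


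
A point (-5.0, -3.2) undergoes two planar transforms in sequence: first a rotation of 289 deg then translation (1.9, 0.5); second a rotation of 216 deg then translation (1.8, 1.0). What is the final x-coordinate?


After transform 1:
x1 = cos(289)*-5.0 - sin(289)*-3.2 + 1.9 = -2.7535
y1 = sin(289)*-5.0 + cos(289)*-3.2 + 0.5 = 4.1858
After transform 2:
x2 = cos(216)*-2.7535 - sin(216)*4.1858 + 1.8
= 6.488


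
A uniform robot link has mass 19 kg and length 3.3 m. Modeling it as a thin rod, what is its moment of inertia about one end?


I = (1/3) * m * L^2
= (1/3) * 19 * 3.3^2
= 0.333333 * 19 * 10.89
= 68.97 kg*m^2


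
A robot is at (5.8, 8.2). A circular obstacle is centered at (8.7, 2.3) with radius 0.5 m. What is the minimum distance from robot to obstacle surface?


center_dist = sqrt((5.8-8.7)^2 + (8.2-2.3)^2)
= sqrt(8.41 + 34.81)
= 6.5742
min_dist = center_dist - radius = 6.5742 - 0.5 = 6.0742 m


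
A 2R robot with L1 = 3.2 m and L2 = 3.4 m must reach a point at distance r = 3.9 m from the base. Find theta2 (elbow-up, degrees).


cos(theta2) = (r^2 - L1^2 - L2^2) / (2*L1*L2)
cos(theta2) = (15.21 - 10.24 - 11.56) / 21.76
cos(theta2) = -0.302849
theta2 = 107.6288 degrees


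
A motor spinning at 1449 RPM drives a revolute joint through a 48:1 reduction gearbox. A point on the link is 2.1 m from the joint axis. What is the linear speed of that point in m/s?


omega_motor = 1449 * 2*pi/60 = 151.7389 rad/s
omega_joint = omega_motor / 48 = 3.1612 rad/s
v = omega_joint * r = 3.1612 * 2.1
= 6.6386 m/s


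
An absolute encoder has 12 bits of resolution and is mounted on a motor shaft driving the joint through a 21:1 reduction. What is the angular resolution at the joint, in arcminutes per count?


counts = 2^12 = 4096
effective counts at joint = 4096 * 21 = 86016
resolution = 360*60 / 86016
= 0.2511 arcmin/count


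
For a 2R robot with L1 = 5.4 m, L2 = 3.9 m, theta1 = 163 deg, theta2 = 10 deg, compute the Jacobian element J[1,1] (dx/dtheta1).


J[1,1] = -L1*sin(t1) - L2*sin(t1+t2)
= -5.4*sin(163) - 3.9*sin(173)
= -2.0541


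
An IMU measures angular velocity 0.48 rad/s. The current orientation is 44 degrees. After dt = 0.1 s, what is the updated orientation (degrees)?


delta_theta = w * dt = 0.48 * 0.1 = 0.048 rad
= 2.7502 deg
theta_new = 44 + 2.7502 = 46.7502 deg


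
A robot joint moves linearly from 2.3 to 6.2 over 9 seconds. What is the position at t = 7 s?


s = t/T = 7/9 = 0.7778
p(t) = p0 + (pf-p0)*s
= 2.3 + (6.2 - 2.3) * 0.7778
= 5.3333


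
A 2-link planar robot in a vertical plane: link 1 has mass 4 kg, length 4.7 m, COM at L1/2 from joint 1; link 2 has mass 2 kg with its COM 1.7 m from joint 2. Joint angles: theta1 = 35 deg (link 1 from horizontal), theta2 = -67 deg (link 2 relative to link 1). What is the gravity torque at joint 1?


Horizontal distance from joint 1 to link-1 COM:
  x_c1 = (L1/2)*cos(t1) = 2.35 * 0.8192 = 1.925 m
Horizontal distance from joint 1 to link-2 COM:
  x_c2 = L1*cos(t1) + Lc2*cos(t1+t2)
       = 4.7*0.8192 + 1.7*0.848 = 5.2917 m
tau1 = m1*g*x_c1 + m2*g*x_c2
     = 4*9.81*1.925 + 2*9.81*5.2917
     = 75.5373 + 103.8231
     = 179.3604 Nm


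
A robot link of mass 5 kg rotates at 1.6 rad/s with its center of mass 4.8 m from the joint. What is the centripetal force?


F = m * omega^2 * r
= 5 * 1.6^2 * 4.8
= 5 * 2.56 * 4.8
= 61.44 N


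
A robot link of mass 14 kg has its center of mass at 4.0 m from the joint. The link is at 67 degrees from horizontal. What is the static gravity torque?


tau = m*g*L*cos(angle)
= 14 * 9.81 * 4.0 * cos(67 deg)
= 14 * 9.81 * 4.0 * 0.3907
= 214.6521 Nm


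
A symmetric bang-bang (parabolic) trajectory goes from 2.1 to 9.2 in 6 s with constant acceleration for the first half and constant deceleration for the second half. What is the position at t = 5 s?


Symmetric rest-to-rest: each phase covers (pf-p0)/2 in time T/2. 0.5*a*(T/2)^2 = (pf-p0)/2 => a = 4*(pf-p0)/T^2
a = 4*(9.2-2.1)/6^2 = 0.7889
t = 5 is in the deceleration phase (t > T/2).
p = pf - 0.5*a*(T-t)^2 = 9.2 - 0.5*0.7889*1^2
= 8.8056


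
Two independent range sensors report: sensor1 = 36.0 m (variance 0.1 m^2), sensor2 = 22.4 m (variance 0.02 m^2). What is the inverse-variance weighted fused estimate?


w1 = (1/var1) / (1/var1 + 1/var2)
   = 10.0 / (10.0 + 50.0) = 0.1667
w2 = 1 - w1 = 0.8333
fused = w1*s1 + w2*s2 = 6.0 + 18.6667
= 24.6667 m


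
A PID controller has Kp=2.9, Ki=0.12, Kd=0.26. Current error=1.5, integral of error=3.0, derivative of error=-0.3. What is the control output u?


u = Kp*e + Ki*int(e) + Kd*de/dt
= 2.9*1.5 + 0.12*3.0 + 0.26*(-0.3)
= 4.35 + 0.36 + -0.078
= 4.632


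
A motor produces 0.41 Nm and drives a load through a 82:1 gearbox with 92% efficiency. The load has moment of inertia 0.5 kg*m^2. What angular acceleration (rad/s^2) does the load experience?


tau_out = tau_motor * N * eta
= 0.41 * 82 * 0.92 = 30.9304 Nm
alpha = tau_out / I = 30.9304 / 0.5
= 61.8608 rad/s^2


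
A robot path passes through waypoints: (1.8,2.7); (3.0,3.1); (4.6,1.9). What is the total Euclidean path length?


Segment lengths:
  seg1 = sqrt((1.2)^2 + (0.4)^2) = 1.2649
  seg2 = sqrt((1.6)^2 + (-1.2)^2) = 2.0
Total = 3.2649


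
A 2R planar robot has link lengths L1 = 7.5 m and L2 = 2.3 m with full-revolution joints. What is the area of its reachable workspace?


r_max = L1 + L2 = 9.8 m
r_min = |L1 - L2| = 5.2 m
Area = pi*(r_max^2 - r_min^2)
= pi*(96.04 - 27.04)
= pi * 69.0
= 216.7699 m^2


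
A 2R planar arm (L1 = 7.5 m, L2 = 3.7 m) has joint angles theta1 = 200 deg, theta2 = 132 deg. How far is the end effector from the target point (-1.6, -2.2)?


End effector via forward kinematics:
x = L1*cos(t1) + L2*cos(t1+t2) = -3.7808
y = L1*sin(t1) + L2*sin(t1+t2) = -4.3022
Distance to target:
d = sqrt((-1.6 - -3.7808)^2 + (-2.2 - -4.3022)^2)
= sqrt(4.7558 + 4.4192)
= 3.029 m


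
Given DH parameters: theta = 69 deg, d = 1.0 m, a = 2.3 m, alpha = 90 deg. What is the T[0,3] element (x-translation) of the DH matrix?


T[0,3] = a * cos(theta)
= 2.3 * cos(69 deg)
= 2.3 * 0.3584
= 0.8242


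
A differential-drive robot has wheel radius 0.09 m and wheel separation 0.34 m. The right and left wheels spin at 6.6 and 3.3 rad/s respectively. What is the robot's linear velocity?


vR = r*wR = 0.09*6.6 = 0.594 m/s
vL = r*wL = 0.09*3.3 = 0.297 m/s
v = (vR+vL)/2 = 0.4455 m/s
omega = (vR-vL)/L = 0.8735 rad/s
linear velocity = 0.4455 m/s


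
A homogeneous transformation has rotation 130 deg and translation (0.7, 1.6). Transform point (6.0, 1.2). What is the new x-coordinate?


x' = cos(theta)*px - sin(theta)*py + tx
= -0.6428*6.0 - 0.766*1.2 + 0.7
= -4.076


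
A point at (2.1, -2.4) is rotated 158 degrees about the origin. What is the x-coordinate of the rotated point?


x' = x*cos(theta) - y*sin(theta)
cos(158 deg) = -0.9272, sin(158 deg) = 0.3746
x' = 2.1 * -0.9272 - -2.4 * 0.3746
= -1.9471 - -0.8991
= -1.048


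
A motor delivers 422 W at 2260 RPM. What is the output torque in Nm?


omega = 2260 * 2*pi/60 = 236.6666 rad/s
tau = P / omega = 422 / 236.6666
= 1.7831 Nm


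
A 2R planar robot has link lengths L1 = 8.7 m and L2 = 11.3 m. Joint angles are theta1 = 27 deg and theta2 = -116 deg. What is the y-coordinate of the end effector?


Convert angles to radians: theta1 = 0.4712, theta2 = -2.0246
y = L1*sin(theta1) + L2*sin(theta1+theta2)
y = 3.9497 + -11.2983
y = -7.3486


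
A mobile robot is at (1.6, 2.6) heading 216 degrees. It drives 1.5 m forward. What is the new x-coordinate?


x_new = x0 + d*cos(theta)
= 1.6 + 1.5*cos(216)
= 1.6 + -1.2135
= 0.3865


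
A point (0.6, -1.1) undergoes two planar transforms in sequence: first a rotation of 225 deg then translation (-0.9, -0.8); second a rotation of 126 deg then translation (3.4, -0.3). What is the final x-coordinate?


After transform 1:
x1 = cos(225)*0.6 - sin(225)*-1.1 + -0.9 = -2.1021
y1 = sin(225)*0.6 + cos(225)*-1.1 + -0.8 = -0.4464
After transform 2:
x2 = cos(126)*-2.1021 - sin(126)*-0.4464 + 3.4
= 4.9968


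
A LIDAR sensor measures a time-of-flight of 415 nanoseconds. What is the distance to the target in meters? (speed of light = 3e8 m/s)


tof = 415 ns = 4.15e-07 s
dist = c * tof / 2
= 3e8 * 4.15e-07 / 2
= 62.25 m


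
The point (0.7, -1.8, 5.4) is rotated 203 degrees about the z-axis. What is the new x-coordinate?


Rotation about z-axis: x' = x*cos(theta) - y*sin(theta)
= 0.7 * -0.9205 - -1.8 * -0.3907
= -1.3477


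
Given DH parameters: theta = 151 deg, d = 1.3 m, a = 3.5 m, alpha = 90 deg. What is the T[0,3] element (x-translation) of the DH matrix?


T[0,3] = a * cos(theta)
= 3.5 * cos(151 deg)
= 3.5 * -0.8746
= -3.0612


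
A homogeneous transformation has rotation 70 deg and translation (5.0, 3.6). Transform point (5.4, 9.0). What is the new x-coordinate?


x' = cos(theta)*px - sin(theta)*py + tx
= 0.342*5.4 - 0.9397*9.0 + 5.0
= -1.6103


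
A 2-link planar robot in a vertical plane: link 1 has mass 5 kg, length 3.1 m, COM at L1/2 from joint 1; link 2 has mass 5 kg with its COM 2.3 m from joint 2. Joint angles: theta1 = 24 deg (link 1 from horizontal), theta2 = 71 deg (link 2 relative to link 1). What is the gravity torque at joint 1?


Horizontal distance from joint 1 to link-1 COM:
  x_c1 = (L1/2)*cos(t1) = 1.55 * 0.9135 = 1.416 m
Horizontal distance from joint 1 to link-2 COM:
  x_c2 = L1*cos(t1) + Lc2*cos(t1+t2)
       = 3.1*0.9135 + 2.3*-0.0872 = 2.6315 m
tau1 = m1*g*x_c1 + m2*g*x_c2
     = 5*9.81*1.416 + 5*9.81*2.6315
     = 69.4546 + 129.0767
     = 198.5313 Nm


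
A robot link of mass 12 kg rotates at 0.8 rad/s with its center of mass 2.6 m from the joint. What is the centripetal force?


F = m * omega^2 * r
= 12 * 0.8^2 * 2.6
= 12 * 0.64 * 2.6
= 19.968 N


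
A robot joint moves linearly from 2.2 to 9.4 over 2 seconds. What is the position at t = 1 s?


s = t/T = 1/2 = 0.5
p(t) = p0 + (pf-p0)*s
= 2.2 + (9.4 - 2.2) * 0.5
= 5.8


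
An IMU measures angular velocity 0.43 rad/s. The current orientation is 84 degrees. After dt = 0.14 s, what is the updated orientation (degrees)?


delta_theta = w * dt = 0.43 * 0.14 = 0.0602 rad
= 3.4492 deg
theta_new = 84 + 3.4492 = 87.4492 deg


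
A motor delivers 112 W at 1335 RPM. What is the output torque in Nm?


omega = 1335 * 2*pi/60 = 139.8009 rad/s
tau = P / omega = 112 / 139.8009
= 0.8011 Nm
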